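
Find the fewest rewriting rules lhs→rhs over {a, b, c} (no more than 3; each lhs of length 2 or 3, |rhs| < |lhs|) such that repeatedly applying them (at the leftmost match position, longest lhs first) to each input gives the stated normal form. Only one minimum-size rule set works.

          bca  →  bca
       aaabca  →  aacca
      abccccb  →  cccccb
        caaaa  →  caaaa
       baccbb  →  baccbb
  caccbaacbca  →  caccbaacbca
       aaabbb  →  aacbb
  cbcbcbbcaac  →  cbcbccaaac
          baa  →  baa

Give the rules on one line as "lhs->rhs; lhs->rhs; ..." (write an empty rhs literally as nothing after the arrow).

ab->c; bbc->ca

  | bca
  | aaabca => aacca
  | abccccb => cccccb
  | caaaa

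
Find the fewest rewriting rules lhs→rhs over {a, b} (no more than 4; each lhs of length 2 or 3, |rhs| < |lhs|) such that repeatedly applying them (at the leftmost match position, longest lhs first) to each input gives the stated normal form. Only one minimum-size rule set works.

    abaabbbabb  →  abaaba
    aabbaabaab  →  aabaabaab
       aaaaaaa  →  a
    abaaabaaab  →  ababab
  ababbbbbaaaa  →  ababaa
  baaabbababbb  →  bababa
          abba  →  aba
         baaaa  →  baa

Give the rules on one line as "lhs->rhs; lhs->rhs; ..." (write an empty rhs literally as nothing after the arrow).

aaa->a; bb->; bba->ba; bbb->bb

  | abaabbbabb => abaabbabb => abaababb => abaaba
  | aabbaabaab => aabaabaab
  | aaaaaaa => aaaaa => aaa => a
  | abaaabaaab => ababaaab => ababab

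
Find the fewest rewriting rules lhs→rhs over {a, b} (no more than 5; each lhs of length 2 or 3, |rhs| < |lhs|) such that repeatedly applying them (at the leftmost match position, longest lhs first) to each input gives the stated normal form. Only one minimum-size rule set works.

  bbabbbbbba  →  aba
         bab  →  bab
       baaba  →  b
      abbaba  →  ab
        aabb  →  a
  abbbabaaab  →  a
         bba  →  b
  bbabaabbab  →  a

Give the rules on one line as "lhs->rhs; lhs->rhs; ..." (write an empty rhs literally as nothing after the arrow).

  | bbabbbbbba => bbbbbbba => abbbbba => aabbba => bbba => aba
  | bab
  | baaba => bba => b
  | abbaba => abba => ab

aa->b; aab->b; bb->a; bba->b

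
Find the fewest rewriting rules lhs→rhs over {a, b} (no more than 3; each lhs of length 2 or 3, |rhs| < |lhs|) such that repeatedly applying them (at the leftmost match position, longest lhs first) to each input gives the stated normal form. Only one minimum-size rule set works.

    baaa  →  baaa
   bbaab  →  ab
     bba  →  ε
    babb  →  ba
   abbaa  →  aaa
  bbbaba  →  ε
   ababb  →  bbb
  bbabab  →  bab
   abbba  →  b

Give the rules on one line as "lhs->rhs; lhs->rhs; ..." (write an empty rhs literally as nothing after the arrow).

aba->b; abb->a; bba->

  | baaa
  | bbaab => ab
  | bba => ε
  | babb => ba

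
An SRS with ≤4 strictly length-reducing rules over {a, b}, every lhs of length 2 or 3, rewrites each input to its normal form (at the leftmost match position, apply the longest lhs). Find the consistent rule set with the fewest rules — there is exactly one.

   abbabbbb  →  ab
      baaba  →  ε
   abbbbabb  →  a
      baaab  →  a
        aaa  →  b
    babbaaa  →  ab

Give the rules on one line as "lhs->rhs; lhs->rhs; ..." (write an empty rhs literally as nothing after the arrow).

  | abbabbbb => abbbb => aabb => bbb => ab
  | baaba => baba => bba => ε
  | abbbbabb => aabbabb => bbbabb => ababb => abbb => aab => bb => a
  | baaab => baab => bab => bb => a

aa->b; ba->b; bb->a; bba->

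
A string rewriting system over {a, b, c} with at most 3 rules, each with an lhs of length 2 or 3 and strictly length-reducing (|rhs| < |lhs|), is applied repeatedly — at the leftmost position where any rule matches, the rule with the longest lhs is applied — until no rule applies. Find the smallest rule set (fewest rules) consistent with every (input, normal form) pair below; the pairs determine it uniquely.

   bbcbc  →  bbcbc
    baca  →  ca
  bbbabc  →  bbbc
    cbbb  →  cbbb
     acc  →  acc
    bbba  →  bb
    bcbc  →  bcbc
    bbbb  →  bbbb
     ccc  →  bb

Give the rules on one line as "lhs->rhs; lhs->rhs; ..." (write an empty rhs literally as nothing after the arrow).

ba->; ccc->bb

  | bbcbc
  | baca => ca
  | bbbabc => bbbc
  | cbbb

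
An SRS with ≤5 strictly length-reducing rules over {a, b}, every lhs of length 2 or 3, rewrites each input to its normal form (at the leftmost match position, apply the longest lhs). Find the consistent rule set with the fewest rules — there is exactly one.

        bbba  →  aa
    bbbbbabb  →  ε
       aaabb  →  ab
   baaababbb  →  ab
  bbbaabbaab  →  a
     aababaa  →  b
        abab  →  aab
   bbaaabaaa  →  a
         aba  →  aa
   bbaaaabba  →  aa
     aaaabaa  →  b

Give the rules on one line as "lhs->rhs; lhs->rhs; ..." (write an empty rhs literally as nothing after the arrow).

  | bbba => aba => aa
  | bbbbbabb => abbbabb => babb => abb => ε
  | aaabb => bbb => ab
  | baaababbb => aaababbb => bbabbb => aabbb => ab

aaa->b; abb->; ba->a; bb->a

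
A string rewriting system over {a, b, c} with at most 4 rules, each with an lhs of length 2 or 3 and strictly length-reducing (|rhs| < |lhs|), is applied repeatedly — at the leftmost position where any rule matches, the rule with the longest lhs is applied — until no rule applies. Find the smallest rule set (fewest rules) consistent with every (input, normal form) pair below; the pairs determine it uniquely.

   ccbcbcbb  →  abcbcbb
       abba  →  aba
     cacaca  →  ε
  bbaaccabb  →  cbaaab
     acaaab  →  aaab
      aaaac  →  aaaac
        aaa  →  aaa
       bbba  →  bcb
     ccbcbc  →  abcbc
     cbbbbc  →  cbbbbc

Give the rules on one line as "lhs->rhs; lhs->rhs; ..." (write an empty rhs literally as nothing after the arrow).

abb->ab; bba->cb; ca->; cc->a

  | ccbcbcbb => abcbcbb
  | abba => aba
  | cacaca => caca => ca => ε
  | bbaaccabb => cbaccabb => cbaaabb => cbaaab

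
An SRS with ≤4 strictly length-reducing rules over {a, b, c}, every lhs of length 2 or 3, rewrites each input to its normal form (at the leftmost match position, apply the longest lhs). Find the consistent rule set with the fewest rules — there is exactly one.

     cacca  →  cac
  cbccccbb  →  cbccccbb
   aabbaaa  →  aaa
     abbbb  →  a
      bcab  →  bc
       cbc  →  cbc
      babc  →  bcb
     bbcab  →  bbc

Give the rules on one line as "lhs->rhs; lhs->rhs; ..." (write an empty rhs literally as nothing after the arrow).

  | cacca => cac
  | cbccccbb
  | aabbaaa => abaaa => aaa
  | abbbb => bbb => a

ab->; abc->cb; bbb->a; cca->c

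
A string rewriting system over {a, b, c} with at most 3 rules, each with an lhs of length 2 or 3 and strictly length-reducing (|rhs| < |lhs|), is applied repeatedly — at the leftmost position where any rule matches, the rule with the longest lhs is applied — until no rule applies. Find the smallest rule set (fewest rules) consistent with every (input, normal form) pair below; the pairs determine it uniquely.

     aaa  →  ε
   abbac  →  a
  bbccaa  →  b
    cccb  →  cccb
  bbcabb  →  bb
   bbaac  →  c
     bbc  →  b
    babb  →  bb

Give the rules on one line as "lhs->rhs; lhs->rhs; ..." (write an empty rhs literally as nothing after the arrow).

aa->b; ba->; bc->

  | aaa => ba => ε
  | abbac => abc => a
  | bbccaa => bcaa => aa => b
  | cccb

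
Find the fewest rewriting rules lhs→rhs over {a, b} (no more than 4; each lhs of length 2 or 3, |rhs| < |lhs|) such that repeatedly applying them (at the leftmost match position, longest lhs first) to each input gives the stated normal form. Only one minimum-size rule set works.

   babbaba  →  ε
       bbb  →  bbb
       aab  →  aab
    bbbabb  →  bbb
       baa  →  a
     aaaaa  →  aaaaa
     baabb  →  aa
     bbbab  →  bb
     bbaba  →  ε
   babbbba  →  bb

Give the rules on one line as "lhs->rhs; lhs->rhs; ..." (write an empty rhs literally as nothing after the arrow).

abb->aa; ba->; bba->

  | babbaba => bbaba => ba => ε
  | bbb
  | aab
  | bbbabb => bbb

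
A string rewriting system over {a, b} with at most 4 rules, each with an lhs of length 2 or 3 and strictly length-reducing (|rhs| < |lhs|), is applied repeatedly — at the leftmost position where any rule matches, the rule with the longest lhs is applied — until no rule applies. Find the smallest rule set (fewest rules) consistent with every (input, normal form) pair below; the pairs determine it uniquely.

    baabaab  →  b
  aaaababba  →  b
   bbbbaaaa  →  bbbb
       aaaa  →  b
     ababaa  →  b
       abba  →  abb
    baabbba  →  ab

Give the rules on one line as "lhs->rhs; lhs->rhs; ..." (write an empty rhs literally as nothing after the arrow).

aa->b; aab->a; ba->b; bab->aa

  | baabaab => babaab => aaaab => baab => bab => aa => b
  | aaaababba => baababba => bababba => aaabba => babba => aaba => aa => b
  | bbbbaaaa => bbbbaaa => bbbbaa => bbbba => bbbb
  | aaaa => baa => ba => b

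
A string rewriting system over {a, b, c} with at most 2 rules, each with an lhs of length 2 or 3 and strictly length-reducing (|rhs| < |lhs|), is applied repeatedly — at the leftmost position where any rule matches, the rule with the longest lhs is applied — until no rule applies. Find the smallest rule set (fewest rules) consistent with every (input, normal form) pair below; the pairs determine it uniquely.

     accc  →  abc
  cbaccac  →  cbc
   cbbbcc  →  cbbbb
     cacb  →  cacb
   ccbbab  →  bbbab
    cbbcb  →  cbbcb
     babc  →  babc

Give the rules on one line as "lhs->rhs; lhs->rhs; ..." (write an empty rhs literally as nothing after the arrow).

aba->; cc->b

  | accc => abc
  | cbaccac => cbabac => cbc
  | cbbbcc => cbbbb
  | cacb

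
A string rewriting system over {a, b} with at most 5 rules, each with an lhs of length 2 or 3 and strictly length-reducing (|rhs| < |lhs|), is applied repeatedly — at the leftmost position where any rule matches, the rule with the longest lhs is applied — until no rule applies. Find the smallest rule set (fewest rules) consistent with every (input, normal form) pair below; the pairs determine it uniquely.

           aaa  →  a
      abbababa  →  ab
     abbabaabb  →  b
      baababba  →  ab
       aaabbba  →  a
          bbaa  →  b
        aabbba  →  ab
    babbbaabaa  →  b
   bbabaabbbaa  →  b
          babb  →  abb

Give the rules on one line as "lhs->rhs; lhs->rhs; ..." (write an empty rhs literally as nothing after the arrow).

aa->b; aba->ab; ba->a; bbb->a

  | aaa => ba => a
  | abbababa => abababa => abbaba => ababa => abba => aba => ab
  | abbabaabb => ababaabb => abbaabb => abaabb => ababb => abbb => aa => b
  | baababba => aababba => bbabba => babba => abba => aba => ab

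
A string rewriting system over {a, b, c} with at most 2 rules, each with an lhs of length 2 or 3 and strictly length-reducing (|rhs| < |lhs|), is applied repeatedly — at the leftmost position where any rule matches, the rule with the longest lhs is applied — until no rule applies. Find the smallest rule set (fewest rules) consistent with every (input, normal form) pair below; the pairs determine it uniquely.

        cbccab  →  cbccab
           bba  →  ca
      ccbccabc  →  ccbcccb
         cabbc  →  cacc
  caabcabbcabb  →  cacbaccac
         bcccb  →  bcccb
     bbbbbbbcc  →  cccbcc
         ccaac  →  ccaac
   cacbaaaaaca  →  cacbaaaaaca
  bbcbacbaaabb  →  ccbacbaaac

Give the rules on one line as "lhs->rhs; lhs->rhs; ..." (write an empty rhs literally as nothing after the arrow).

  | cbccab
  | bba => ca
  | ccbccabc => ccbcccb
  | cabbc => cacc

abc->cb; bb->c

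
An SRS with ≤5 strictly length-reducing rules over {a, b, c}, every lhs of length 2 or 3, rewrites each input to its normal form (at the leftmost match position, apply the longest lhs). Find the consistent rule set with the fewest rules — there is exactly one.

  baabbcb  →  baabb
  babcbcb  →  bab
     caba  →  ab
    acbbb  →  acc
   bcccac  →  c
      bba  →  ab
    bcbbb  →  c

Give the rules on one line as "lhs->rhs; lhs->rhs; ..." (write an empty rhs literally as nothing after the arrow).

  | baabbcb => baabb
  | babcbcb => babcb => bab
  | caba => bba => ab
  | acbbb => acc

bba->ab; bbb->c; bc->; ca->b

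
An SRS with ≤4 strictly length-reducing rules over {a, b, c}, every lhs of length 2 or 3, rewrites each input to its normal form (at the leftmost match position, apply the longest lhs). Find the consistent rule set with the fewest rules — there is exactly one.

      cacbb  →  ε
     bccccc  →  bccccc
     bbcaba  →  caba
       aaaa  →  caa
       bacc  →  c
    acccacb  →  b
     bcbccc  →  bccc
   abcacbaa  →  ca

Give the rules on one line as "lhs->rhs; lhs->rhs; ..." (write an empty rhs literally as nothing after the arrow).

aaa->ca; ac->b; bb->; cb->

  | cacbb => cbbb => bb => ε
  | bccccc
  | bbcaba => caba
  | aaaa => caa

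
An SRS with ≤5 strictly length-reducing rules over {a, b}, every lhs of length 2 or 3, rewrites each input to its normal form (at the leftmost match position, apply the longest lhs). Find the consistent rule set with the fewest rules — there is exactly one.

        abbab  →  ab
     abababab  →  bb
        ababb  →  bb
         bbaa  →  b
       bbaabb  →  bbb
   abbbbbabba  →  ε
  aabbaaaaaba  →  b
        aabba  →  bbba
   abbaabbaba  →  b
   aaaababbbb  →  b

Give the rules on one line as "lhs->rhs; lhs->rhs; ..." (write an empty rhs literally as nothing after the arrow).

aa->b; abb->; baa->; bab->a

  | abbab => ab
  | abababab => aaabab => babab => aab => bb
  | ababb => aab => bb
  | bbaa => b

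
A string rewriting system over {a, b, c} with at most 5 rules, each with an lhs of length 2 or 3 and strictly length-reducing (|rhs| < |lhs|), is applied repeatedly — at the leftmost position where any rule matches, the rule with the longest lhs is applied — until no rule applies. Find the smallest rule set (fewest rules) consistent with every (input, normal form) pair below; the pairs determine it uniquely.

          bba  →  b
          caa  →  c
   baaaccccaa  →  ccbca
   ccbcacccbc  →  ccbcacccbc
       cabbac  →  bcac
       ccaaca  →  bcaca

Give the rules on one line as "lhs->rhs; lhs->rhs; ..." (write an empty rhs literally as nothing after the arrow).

aa->; abb->ca; ba->; cca->bc

  | bba => b
  | caa => c
  | baaaccccaa => aaccccaa => ccccaa => ccbca
  | ccbcacccbc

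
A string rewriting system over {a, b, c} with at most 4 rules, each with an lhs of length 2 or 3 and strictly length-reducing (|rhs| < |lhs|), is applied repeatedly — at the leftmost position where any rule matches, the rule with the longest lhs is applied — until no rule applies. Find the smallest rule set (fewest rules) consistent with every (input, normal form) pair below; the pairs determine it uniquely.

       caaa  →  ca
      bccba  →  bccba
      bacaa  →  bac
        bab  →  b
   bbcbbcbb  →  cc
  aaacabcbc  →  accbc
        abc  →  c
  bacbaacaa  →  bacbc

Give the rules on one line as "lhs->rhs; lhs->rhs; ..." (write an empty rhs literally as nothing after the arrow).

aa->; ab->; bb->

  | caaa => ca
  | bccba
  | bacaa => bac
  | bab => b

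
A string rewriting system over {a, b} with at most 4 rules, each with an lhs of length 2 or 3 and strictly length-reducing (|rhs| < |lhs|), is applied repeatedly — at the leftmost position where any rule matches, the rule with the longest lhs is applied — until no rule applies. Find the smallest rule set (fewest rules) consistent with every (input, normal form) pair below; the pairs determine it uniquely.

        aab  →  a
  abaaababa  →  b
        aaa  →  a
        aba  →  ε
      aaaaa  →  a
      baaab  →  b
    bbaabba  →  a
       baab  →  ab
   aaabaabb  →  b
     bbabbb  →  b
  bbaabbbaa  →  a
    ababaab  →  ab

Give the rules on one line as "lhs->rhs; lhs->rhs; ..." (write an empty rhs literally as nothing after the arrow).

aa->b; aaa->bb; aba->; bb->a

  | aab => bb => a
  | abaaababa => aababa => bbaba => aaba => bba => aa => b
  | aaa => bb => a
  | aba => ε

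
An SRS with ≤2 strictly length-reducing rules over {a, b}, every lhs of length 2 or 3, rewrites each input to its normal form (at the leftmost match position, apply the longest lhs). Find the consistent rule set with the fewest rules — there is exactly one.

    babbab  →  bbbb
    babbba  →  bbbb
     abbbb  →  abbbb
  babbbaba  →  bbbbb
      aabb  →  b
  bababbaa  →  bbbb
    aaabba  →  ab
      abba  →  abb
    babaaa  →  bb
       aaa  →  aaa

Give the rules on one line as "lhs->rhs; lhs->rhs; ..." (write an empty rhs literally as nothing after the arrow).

aab->; ba->b

  | babbab => bbbab => bbbb
  | babbba => bbbba => bbbb
  | abbbb
  | babbbaba => bbbbaba => bbbbba => bbbbb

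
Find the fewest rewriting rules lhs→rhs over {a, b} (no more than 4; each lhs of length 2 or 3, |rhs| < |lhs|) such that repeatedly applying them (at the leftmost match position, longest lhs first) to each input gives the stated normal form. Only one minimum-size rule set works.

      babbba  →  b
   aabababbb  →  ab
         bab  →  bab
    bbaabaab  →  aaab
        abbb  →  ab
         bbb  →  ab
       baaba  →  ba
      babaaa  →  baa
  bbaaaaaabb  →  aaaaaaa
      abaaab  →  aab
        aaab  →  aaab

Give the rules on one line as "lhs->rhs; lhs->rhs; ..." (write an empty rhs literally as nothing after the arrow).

  | babbba => baba => b
  | aabababbb => ababbb => bbb => ab
  | bab
  | bbaabaab => aaabaab => aaab

aba->; abb->a; bb->a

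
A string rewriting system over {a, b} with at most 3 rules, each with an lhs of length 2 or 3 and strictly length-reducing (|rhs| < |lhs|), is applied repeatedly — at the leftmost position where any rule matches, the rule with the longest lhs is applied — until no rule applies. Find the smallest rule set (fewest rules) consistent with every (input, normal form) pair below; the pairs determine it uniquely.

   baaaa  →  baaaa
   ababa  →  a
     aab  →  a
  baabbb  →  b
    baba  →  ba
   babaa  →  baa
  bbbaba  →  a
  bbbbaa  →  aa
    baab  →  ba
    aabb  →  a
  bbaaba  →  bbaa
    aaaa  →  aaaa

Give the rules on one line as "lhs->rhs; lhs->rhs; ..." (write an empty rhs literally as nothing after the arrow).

ab->; abb->; bbb->ab

  | baaaa
  | ababa => aba => a
  | aab => a
  | baabbb => bab => b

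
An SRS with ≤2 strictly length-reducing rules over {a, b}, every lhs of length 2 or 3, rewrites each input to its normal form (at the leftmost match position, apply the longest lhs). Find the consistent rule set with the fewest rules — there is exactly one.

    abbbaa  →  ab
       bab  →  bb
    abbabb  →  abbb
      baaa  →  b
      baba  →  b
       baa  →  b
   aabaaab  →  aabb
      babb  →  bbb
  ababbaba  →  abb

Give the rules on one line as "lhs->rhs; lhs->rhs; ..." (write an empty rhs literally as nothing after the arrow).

  | abbbaa => abba => ab
  | bab => bb
  | abbabb => abbb
  | baaa => baa => ba => b

ba->b; bba->b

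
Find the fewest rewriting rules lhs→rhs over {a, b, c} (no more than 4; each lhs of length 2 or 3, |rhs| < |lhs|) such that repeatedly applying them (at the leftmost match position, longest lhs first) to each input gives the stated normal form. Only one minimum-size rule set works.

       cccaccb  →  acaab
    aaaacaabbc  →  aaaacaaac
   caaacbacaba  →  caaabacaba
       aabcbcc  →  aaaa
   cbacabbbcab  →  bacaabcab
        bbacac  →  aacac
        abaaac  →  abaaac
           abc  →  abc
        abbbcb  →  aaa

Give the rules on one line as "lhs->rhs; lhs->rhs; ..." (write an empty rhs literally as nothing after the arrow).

  | cccaccb => acaccb => acaab
  | aaaacaabbc => aaaacaaac
  | caaacbacaba => caaabacaba
  | aabcbcc => aabbcc => aaacc => aaaa

bb->a; cb->b; cc->a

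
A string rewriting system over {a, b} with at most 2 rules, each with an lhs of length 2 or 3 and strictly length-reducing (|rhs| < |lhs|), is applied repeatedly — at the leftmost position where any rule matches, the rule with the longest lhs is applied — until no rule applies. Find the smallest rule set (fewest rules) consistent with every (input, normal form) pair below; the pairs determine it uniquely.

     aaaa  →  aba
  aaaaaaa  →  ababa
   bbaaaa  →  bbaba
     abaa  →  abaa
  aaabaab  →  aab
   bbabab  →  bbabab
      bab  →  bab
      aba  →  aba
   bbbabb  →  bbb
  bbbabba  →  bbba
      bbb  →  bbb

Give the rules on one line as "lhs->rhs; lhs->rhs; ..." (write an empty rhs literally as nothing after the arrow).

aaa->ab; abb->

  | aaaa => aba
  | aaaaaaa => abaaaa => ababa
  | bbaaaa => bbaba
  | abaa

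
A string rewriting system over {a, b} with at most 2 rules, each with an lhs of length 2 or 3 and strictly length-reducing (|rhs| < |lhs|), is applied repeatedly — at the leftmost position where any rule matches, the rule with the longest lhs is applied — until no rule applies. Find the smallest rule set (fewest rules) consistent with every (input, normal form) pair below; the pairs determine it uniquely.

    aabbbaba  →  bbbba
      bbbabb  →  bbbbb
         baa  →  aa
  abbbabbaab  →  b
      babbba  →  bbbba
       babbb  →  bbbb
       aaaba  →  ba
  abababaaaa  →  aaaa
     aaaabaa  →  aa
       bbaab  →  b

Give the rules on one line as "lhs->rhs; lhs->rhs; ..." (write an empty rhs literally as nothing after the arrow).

ab->b; baa->aa

  | aabbbaba => abbbaba => bbbaba => bbbba
  | bbbabb => bbbbb
  | baa => aa
  | abbbabbaab => bbbabbaab => bbbbbaab => bbbbaab => bbbaab => bbaab => baab => aab => ab => b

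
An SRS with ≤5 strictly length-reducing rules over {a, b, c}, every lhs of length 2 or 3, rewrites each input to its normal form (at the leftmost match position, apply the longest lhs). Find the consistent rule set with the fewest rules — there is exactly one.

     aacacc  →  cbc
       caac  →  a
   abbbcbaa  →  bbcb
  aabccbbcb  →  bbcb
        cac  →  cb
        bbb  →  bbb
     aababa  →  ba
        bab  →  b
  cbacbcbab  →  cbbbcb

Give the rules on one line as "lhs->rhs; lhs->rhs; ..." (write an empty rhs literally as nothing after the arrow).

aa->; ab->; ac->b; cc->a

  | aacacc => cacc => cbc
  | caac => cc => a
  | abbbcbaa => bbcbaa => bbcb
  | aabccbbcb => bccbbcb => babbcb => bbcb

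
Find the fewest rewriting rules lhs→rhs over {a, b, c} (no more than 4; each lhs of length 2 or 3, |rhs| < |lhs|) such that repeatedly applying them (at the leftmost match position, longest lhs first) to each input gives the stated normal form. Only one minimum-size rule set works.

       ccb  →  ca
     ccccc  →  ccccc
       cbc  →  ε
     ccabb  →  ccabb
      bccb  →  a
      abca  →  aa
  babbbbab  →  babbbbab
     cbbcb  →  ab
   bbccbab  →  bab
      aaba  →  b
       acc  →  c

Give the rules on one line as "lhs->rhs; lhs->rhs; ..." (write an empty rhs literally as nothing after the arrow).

  | ccb => ca
  | ccccc
  | cbc => ac => ε
  | ccabb

aba->cb; ac->; bc->; cb->a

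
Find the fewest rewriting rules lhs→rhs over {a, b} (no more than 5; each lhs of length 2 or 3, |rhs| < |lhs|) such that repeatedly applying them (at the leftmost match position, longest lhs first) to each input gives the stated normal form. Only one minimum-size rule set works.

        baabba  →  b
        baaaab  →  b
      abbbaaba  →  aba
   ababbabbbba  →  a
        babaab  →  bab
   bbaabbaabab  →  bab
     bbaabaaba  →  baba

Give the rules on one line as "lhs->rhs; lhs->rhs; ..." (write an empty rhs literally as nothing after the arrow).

  | baabba => bba => b
  | baaaab => baaab => baab => b
  | abbbaaba => abaaba => aba
  | ababbabbbba => abaabbbba => abbbba => abba => aa => a

aa->a; aab->; abb->a; bba->b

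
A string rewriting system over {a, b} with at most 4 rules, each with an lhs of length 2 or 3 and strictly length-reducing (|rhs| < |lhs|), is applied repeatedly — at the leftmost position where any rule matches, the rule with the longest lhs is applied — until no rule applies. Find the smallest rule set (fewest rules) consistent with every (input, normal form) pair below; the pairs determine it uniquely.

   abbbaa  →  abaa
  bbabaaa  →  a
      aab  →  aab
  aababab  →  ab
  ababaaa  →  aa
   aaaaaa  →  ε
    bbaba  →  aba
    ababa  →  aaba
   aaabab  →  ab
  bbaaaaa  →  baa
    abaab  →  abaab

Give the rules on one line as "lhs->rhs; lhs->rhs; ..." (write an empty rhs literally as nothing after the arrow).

  | abbbaa => abaa
  | bbabaaa => abaaa => abb => a
  | aab
  | aababab => aaabab => bbab => ab

aaa->b; bab->ab; bb->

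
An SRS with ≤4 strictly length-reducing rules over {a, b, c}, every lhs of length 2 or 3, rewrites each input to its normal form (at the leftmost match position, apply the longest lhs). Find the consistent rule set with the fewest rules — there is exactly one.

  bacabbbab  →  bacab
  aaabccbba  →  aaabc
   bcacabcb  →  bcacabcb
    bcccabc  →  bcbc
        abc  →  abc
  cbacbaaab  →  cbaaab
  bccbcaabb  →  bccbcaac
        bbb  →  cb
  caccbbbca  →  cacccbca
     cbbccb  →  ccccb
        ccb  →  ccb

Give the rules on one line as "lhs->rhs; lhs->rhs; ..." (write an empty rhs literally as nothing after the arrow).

  | bacabbbab => bacacbab => bacab
  | aaabccbba => aaabccca => aaabc
  | bcacabcb
  | bcccabc => bcbc

acb->; bb->c; cca->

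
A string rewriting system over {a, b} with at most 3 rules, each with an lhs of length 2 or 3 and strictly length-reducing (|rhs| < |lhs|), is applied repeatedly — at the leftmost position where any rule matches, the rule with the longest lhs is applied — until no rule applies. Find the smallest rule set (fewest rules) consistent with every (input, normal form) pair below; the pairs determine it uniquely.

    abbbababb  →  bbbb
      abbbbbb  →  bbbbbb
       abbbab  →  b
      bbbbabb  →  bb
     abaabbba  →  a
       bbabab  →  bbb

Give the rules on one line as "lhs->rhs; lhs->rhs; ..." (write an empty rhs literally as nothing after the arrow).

ab->b; aba->bb; ba->a

  | abbbababb => bbbababb => bbababb => bababb => ababb => bbbb
  | abbbbbb => bbbbbb
  | abbbab => bbbab => bbab => bab => ab => b
  | bbbbabb => bbbabb => bbabb => babb => abb => bb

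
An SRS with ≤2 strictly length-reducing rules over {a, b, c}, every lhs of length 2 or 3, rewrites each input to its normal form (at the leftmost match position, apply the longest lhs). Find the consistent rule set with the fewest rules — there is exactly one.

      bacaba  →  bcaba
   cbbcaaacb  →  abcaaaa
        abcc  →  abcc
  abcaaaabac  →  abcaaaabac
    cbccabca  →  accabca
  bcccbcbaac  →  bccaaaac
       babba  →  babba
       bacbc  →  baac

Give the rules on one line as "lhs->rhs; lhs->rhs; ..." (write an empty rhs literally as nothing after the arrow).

  | bacaba => bcaba
  | cbbcaaacb => abcaaacb => abcaaaa
  | abcc
  | abcaaaabac

aca->ca; cb->a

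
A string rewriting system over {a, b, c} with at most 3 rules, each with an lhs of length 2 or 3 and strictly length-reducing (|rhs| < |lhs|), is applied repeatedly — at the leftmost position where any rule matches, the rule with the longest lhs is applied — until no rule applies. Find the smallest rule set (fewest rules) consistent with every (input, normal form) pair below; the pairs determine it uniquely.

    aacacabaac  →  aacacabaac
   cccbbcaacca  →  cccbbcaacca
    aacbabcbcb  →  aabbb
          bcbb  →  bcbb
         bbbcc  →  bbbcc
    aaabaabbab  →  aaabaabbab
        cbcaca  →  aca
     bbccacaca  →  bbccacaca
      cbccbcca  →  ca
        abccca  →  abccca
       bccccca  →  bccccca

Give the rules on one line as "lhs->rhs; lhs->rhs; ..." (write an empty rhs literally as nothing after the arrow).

  | aacacabaac
  | cccbbcaacca
  | aacbabcbcb => aabbcbcb => aabbb
  | bcbb

cba->b; cbc->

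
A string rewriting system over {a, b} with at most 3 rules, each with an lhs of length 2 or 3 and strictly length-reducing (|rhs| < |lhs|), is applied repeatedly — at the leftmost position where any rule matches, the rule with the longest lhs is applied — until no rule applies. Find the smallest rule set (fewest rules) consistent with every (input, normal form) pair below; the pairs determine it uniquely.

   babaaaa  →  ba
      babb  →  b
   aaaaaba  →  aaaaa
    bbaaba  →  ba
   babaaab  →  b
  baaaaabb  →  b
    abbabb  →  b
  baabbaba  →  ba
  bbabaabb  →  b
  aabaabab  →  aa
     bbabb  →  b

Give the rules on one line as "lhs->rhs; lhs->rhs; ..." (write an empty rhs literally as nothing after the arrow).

ab->; baa->ba; bb->b

  | babaaaa => baaaa => baaa => baa => ba
  | babb => bb => b
  | aaaaaba => aaaaa
  | bbaaba => baaba => baba => ba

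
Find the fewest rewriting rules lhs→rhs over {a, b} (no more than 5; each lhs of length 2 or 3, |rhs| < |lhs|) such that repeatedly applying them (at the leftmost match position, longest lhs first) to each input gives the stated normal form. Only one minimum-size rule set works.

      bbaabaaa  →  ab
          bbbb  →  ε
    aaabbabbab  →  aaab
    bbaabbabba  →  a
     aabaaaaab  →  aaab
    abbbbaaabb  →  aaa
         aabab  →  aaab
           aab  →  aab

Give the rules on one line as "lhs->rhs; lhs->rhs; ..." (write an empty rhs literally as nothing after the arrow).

  | bbaabaaa => abaaa => abaa => aba => ab
  | bbbb => bb => ε
  | aaabbabbab => aaabbab => aaab
  | bbaabbabba => abbabba => abba => a

ba->b; bab->ab; bb->; bba->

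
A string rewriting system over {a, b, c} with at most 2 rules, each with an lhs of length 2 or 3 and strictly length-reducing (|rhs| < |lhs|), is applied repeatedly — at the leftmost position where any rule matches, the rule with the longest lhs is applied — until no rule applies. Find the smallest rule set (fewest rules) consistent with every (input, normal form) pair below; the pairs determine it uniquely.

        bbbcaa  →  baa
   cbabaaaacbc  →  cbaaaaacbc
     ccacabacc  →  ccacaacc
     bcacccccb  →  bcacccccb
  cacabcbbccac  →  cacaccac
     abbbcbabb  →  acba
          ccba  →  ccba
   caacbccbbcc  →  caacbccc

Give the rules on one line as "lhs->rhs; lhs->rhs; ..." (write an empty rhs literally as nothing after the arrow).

  | bbbcaa => baa
  | cbabaaaacbc => cbaaaaacbc
  | ccacabacc => ccacaacc
  | bcacccccb

ab->a; bbc->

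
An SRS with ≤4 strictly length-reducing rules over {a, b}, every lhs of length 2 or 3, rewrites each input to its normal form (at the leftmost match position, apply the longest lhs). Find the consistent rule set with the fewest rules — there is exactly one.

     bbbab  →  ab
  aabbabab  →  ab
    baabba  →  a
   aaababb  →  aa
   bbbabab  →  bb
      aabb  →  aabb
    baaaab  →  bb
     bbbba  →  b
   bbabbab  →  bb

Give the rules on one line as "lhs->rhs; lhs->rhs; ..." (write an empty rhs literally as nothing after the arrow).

  | bbbab => aaab => ab
  | aabbabab => aabbbab => aaaaab => aaab => ab
  | baabba => babba => bbba => aaa => a
  | aaababb => ababb => babb => bbb => aa

aaa->a; aba->ba; ba->b; bbb->aa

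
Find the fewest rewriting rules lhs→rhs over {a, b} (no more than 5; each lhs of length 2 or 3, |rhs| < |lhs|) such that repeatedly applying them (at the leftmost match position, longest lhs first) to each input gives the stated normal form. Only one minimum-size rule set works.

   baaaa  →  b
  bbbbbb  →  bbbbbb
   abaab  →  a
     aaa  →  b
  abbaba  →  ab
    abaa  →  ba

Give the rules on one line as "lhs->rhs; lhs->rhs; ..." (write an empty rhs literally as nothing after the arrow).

aaa->b; aba->b; bab->a; bba->b

  | baaaa => bba => b
  | bbbbbb
  | abaab => bab => a
  | aaa => b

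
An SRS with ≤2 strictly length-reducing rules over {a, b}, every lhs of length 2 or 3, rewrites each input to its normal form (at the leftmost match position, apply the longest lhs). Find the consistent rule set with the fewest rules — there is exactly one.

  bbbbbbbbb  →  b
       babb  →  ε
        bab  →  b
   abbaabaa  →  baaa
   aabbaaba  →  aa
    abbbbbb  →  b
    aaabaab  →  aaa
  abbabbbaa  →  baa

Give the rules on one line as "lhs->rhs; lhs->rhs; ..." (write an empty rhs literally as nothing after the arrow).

ab->; bb->

  | bbbbbbbbb => bbbbbbb => bbbbb => bbb => b
  | babb => bb => ε
  | bab => b
  | abbaabaa => baabaa => baaa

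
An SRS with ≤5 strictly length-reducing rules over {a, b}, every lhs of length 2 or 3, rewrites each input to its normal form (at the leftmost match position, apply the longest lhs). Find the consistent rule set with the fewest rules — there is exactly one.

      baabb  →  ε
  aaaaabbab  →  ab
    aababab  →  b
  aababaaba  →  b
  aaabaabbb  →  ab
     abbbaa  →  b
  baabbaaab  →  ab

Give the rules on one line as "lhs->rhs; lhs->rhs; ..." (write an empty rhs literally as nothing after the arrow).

aa->; ba->b; bab->ab; bb->a

  | baabb => babb => abb => aa => ε
  | aaaaabbab => aaabbab => abbab => aaab => ab
  | aababab => babab => abab => aab => b
  | aababaaba => babaaba => abaaba => ababa => aaba => ba => b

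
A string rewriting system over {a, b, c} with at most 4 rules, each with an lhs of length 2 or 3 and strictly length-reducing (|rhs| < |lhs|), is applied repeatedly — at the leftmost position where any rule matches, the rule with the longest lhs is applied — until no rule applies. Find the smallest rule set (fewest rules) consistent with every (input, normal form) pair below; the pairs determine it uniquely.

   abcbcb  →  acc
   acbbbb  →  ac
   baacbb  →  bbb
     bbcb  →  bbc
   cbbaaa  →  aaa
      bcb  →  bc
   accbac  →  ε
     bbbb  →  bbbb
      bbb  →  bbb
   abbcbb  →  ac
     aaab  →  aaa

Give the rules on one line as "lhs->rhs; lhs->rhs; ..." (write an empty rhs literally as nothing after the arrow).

aac->; ab->a; ca->a; cb->c

  | abcbcb => acbcb => accb => acc
  | acbbbb => acbbb => acbb => acb => ac
  | baacbb => bbb
  | bbcb => bbc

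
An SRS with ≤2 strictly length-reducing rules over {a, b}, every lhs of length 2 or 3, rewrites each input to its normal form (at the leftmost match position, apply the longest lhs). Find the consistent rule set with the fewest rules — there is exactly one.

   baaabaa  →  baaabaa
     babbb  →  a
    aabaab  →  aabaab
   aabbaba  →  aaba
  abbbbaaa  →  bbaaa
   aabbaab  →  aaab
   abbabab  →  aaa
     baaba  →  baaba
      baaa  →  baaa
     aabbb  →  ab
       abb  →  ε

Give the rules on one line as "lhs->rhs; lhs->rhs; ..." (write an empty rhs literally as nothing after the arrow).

abb->; bab->aa

  | baaabaa
  | babbb => aabb => a
  | aabaab
  | aabbaba => aaba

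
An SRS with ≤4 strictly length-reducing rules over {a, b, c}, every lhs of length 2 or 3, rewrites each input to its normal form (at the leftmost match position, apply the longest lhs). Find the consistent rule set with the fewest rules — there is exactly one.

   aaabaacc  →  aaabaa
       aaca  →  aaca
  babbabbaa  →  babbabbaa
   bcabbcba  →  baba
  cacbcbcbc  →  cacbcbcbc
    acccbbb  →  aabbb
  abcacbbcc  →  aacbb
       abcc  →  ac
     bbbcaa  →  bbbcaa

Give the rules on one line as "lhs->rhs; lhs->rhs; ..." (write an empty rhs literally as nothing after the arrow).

abc->a; cab->a; cc->; ccc->a

  | aaabaacc => aaabaa
  | aaca
  | babbabbaa
  | bcabbcba => babcba => baba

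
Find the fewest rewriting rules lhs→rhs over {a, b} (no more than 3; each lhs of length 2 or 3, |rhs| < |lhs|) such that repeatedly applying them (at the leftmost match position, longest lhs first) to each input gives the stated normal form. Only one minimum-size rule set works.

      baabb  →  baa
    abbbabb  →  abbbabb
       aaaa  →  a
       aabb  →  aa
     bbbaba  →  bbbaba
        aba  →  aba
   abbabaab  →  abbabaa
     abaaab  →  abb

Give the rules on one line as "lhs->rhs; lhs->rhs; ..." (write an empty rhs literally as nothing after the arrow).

aaa->; aab->aa

  | baabb => baab => baa
  | abbbabb
  | aaaa => a
  | aabb => aab => aa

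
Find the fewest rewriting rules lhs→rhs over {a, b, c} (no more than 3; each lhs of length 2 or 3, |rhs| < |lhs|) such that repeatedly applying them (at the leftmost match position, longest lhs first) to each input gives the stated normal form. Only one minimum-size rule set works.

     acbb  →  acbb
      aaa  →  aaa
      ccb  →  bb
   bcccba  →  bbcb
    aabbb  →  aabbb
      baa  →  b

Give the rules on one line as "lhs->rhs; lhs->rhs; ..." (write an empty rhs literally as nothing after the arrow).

  | acbb
  | aaa
  | ccb => bb
  | bcccba => bbcba => bbcb

ba->b; cc->b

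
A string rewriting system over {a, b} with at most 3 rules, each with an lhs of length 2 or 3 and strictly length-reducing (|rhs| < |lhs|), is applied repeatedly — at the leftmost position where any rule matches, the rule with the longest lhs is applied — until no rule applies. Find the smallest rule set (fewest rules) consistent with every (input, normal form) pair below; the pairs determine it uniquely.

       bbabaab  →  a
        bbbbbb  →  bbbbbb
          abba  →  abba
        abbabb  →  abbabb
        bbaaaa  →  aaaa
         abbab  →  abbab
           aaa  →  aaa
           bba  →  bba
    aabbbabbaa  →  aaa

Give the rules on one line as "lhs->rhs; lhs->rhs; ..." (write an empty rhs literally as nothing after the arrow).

  | bbabaab => bbaaab => baaab => aaab => a
  | bbbbbb
  | abba
  | abbabb

aab->; baa->aa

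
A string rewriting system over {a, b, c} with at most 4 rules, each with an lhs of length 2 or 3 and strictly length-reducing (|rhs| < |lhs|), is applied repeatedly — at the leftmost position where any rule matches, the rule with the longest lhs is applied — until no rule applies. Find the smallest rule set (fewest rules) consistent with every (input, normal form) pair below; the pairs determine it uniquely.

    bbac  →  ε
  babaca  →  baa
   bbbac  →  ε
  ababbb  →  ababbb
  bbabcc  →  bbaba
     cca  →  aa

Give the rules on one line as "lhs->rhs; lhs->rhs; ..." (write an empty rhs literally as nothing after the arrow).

  | bbac => bac => ac => ε
  | babaca => baaca => baa
  | bbbac => bbac => bac => ac => ε
  | ababbb

ac->; bac->ac; cc->a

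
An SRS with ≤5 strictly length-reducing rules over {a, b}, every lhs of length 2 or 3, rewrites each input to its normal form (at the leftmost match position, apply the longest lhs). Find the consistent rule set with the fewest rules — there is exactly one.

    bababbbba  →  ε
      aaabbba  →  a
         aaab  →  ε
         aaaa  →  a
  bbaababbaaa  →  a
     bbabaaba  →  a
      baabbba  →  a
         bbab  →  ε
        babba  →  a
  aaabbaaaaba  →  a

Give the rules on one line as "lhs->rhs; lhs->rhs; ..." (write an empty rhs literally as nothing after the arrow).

  | bababbbba => babbbba => bbbba => abba => ba => ε
  | aaabbba => aabbba => abbba => bba => aa => a
  | aaab => aab => ab => ε
  | aaaa => aaa => aa => a

aa->a; ab->; ba->; bb->a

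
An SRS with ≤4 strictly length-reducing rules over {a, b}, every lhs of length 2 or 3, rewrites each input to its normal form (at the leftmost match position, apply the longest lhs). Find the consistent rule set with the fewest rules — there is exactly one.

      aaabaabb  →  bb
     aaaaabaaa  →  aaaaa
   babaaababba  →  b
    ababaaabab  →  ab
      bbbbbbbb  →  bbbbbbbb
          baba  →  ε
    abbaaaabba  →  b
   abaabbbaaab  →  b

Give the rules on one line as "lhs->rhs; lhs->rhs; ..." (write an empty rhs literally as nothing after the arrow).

  | aaabaabb => aaababb => aaabb => aabb => abb => bb
  | aaaaabaaa => aaaaabaa => aaaaaba => aaaaa
  | babaaababba => baaababba => baababba => bababba => babba => bba => b
  | ababaaabab => abaaabab => abaabab => ababab => abab => ab

abb->bb; ba->; baa->ba; bba->b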